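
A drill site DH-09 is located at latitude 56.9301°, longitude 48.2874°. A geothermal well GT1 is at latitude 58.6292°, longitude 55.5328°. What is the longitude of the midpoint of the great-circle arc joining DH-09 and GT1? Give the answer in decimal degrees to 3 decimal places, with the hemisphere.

51.825°E

Bx = cos φ₂ cos Δλ = 0.516418,  By = cos φ₂ sin Δλ = 0.065655
φₘ = atan2(sin φ₁ + sin φ₂, √((cos φ₁ + Bx)² + By²)) = 57.83129°
λₘ = λ₁ + atan2(By, cos φ₁ + Bx) = 51.82475°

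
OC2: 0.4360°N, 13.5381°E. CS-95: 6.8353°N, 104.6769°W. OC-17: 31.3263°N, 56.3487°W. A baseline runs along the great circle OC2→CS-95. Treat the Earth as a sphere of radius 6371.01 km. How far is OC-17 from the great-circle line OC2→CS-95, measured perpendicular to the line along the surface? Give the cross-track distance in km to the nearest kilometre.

2631 km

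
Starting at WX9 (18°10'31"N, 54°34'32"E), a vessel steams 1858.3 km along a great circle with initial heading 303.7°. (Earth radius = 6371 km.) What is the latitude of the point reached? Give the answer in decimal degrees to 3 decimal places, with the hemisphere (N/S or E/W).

26.766°N

WX9: φ = +18.17528°, λ = +54.57556°
δ = d/R = 1858.3/6371 = 0.291681 rad
φ₂ = arcsin(sin φ₁ cos δ + cos φ₁ sin δ cos θ)
   = arcsin(0.31192·0.95776 + 0.95011·0.28756·0.55484) = 26.76562°
λ₂ = λ₁ + atan2(sin θ sin δ cos φ₁, cos δ − sin φ₁ sin φ₂) = 39.03336°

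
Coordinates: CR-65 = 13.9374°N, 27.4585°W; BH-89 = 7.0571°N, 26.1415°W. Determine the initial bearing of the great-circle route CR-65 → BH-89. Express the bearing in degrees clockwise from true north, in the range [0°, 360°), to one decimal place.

169.2°

Δλ = 1.3170°
y = sin Δλ · cos φ₂ = 0.022810
x = cos φ₁ sin φ₂ − sin φ₁ cos φ₂ cos Δλ = -0.119732
θ = atan2(y, x) = 169.2140° → 169.2140° (mod 360°)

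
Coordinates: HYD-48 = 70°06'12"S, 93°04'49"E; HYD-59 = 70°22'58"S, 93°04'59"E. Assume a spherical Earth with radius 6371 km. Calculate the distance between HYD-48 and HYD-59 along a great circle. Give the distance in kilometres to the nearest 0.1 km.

HYD-48: φ = -70.10333°, λ = +93.08028°
HYD-59: φ = -70.38278°, λ = +93.08306°
Δφ = -0.2794°,  Δλ = 0.0028°
a = sin²(Δφ/2) + cos φ₁ cos φ₂ sin²(Δλ/2) = 0.000006
c = 2·arcsin(√a) = 0.004877 rad = 0.2794°
d = R·c = 6371 × 0.004877 = 31.1 km

31.1 km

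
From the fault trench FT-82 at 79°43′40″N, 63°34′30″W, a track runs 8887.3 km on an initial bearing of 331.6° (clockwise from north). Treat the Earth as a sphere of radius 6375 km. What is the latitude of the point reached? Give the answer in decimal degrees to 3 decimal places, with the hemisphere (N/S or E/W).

19.111°N

FT-82: φ = +79.72778°, λ = -63.57500°
δ = d/R = 8887.3/6375 = 1.394086 rad
φ₂ = arcsin(sin φ₁ cos δ + cos φ₁ sin δ cos θ)
   = arcsin(0.98397·0.17579 + 0.17833·0.98443·0.87965) = 19.11073°
λ₂ = λ₁ + atan2(sin θ sin δ cos φ₁, cos δ − sin φ₁ sin φ₂) = 146.12952°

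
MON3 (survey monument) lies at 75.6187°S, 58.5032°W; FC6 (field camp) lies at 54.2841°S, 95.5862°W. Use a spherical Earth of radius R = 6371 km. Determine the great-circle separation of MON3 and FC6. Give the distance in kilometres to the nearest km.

Δφ = 21.3346°,  Δλ = -37.0830°
a = sin²(Δφ/2) + cos φ₁ cos φ₂ sin²(Δλ/2) = 0.048926
c = 2·arcsin(√a) = 0.446072 rad = 25.5580°
d = R·c = 6371 × 0.446072 = 2841.9 km

2842 km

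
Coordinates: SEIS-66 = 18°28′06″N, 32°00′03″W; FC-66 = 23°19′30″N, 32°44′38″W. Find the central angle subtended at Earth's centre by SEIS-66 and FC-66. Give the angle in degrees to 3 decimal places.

SEIS-66: φ = +18.46833°, λ = -32.00083°
FC-66: φ = +23.32500°, λ = -32.74389°
Δφ = 4.8567°,  Δλ = -0.7431°
a = sin²(Δφ/2) + cos φ₁ cos φ₂ sin²(Δλ/2) = 0.001832
c = 2·arcsin(√a) = 0.085626 rad = 4.9060°

4.906°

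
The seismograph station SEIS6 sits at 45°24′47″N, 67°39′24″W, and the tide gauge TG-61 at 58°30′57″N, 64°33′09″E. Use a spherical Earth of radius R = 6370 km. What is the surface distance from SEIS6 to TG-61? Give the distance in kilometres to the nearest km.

SEIS6: φ = +45.41306°, λ = -67.65667°
TG-61: φ = +58.51583°, λ = +64.55250°
Δφ = 13.1028°,  Δλ = 132.2092°
a = sin²(Δφ/2) + cos φ₁ cos φ₂ sin²(Δλ/2) = 0.319485
c = 2·arcsin(√a) = 1.201425 rad = 68.8366°
d = R·c = 6370 × 1.201425 = 7653.1 km

7653 km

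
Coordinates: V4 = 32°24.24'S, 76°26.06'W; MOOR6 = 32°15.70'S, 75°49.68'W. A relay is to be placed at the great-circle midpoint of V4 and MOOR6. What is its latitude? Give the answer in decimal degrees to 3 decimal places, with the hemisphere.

32.333°S

V4: φ = -32.40400°, λ = -76.43433°
MOOR6: φ = -32.26167°, λ = -75.82800°
Bx = cos φ₂ cos Δλ = 0.845572,  By = cos φ₂ sin Δλ = 0.008949
φₘ = atan2(sin φ₁ + sin φ₂, √((cos φ₁ + Bx)² + By²)) = -32.33320°
λₘ = λ₁ + atan2(By, cos φ₁ + Bx) = -76.13093°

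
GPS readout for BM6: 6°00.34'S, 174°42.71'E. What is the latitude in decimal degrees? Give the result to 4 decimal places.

6° + 0.34′/60 = 6 + 0.00567 = 6.0057°

6.0057°S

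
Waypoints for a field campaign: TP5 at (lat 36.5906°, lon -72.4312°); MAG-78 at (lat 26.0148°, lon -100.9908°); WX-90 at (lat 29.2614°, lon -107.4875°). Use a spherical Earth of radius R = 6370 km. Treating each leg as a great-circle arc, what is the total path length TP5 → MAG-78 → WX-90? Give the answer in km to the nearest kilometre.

TP5→MAG-78: c = 0.461887 rad, d = 2942.22 km
MAG-78→WX-90: c = 0.115299 rad, d = 734.45 km
Total = 2942.22 + 734.45 = 3676.67 km

3677 km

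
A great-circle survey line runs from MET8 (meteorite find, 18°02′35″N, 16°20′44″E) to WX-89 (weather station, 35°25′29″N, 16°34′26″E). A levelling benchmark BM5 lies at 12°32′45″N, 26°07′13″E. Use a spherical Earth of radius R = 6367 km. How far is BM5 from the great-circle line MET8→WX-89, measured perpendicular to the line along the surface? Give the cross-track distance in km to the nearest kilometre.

MET8: φ = +18.04306°, λ = +16.34556°
WX-89: φ = +35.42472°, λ = +16.57389°
BM5: φ = +12.54583°, λ = +26.12028°
δ₁₃ = central angle MET8→BM5 = 0.190407 rad  (haversine)
θ₁₃ = bearing MET8→BM5 = 118.880°,  θ₁₂ = bearing MET8→WX-89 = 0.623°
dₓₜ = R·arcsin(sin δ₁₃ · sin(θ₁₃ − θ₁₂)) = 6367·arcsin(0.18926·sin(118.257°)) = 1066.388 km
|dₓₜ| = 1066.388 km

1066 km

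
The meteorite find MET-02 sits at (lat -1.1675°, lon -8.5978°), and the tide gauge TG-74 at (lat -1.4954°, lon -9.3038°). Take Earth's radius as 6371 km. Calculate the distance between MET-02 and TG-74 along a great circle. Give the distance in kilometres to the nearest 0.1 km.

86.5 km

Δφ = -0.3279°,  Δλ = -0.7060°
a = sin²(Δφ/2) + cos φ₁ cos φ₂ sin²(Δλ/2) = 0.000046
c = 2·arcsin(√a) = 0.013583 rad = 0.7783°
d = R·c = 6371 × 0.013583 = 86.5 km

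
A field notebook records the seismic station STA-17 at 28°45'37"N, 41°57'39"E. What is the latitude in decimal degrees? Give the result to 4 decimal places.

28.7603°N

28° + 45′/60 + 37″/3600 = 28 + 0.75000 + 0.01028 = 28.7603°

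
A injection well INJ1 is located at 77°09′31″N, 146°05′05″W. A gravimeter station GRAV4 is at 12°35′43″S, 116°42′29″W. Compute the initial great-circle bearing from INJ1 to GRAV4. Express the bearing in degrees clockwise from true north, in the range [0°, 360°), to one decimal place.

151.4°

INJ1: φ = +77.15861°, λ = -146.08472°
GRAV4: φ = -12.59528°, λ = -116.70806°
Δλ = 29.3767°
y = sin Δλ · cos φ₂ = 0.478744
x = cos φ₁ sin φ₂ − sin φ₁ cos φ₂ cos Δλ = -0.877638
θ = atan2(y, x) = 151.3879° → 151.3879° (mod 360°)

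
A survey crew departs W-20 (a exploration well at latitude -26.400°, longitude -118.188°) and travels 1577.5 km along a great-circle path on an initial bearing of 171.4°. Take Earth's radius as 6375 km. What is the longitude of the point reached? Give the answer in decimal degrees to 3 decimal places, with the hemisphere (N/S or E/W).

δ = d/R = 1577.5/6375 = 0.247451 rad
φ₂ = arcsin(sin φ₁ cos δ + cos φ₁ sin δ cos θ)
   = arcsin(-0.44464·0.96954 + 0.89571·0.24493·-0.98876) = -40.39207°
λ₂ = λ₁ + atan2(sin θ sin δ cos φ₁, cos δ − sin φ₁ sin φ₂) = -115.43162°

115.432°W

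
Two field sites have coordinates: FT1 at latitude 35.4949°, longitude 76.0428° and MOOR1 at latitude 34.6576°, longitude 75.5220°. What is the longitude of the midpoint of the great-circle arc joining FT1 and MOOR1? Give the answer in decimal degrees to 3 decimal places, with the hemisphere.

Bx = cos φ₂ cos Δλ = 0.822531,  By = cos φ₂ sin Δλ = -0.007477
φₘ = atan2(sin φ₁ + sin φ₂, √((cos φ₁ + Bx)² + By²)) = 35.07653°
λₘ = λ₁ + atan2(By, cos φ₁ + Bx) = 75.78106°

75.781°E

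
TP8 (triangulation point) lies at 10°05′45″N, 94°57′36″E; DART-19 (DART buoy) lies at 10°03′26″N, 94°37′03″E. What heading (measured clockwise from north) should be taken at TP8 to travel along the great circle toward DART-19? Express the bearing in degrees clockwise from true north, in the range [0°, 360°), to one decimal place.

TP8: φ = +10.09583°, λ = +94.96000°
DART-19: φ = +10.05722°, λ = +94.61750°
Δλ = -0.3425°
y = sin Δλ · cos φ₂ = -0.005886
x = cos φ₁ sin φ₂ − sin φ₁ cos φ₂ cos Δλ = -0.000671
θ = atan2(y, x) = -96.5019° → 263.4981° (mod 360°)

263.5°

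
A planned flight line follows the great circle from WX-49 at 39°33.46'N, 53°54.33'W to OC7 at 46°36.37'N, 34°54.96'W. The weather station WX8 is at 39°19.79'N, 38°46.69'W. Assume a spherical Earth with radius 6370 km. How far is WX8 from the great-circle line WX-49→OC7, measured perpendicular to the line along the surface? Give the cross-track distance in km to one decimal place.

WX-49: φ = +39.55767°, λ = -53.90550°
OC7: φ = +46.60617°, λ = -34.91600°
WX8: φ = +39.32983°, λ = -38.77817°
δ₁₃ = central angle WX-49→WX8 = 0.203689 rad  (haversine)
θ₁₃ = bearing WX-49→WX8 = 86.289°,  θ₁₂ = bearing WX-49→OC7 = 56.758°
dₓₜ = R·arcsin(sin δ₁₃ · sin(θ₁₃ − θ₁₂)) = 6370·arcsin(0.20228·sin(29.531°)) = 636.167 km
|dₓₜ| = 636.167 km

636.2 km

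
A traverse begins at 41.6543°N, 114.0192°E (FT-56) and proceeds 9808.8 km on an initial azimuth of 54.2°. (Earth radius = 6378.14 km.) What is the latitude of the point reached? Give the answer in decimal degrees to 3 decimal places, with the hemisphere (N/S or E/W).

27.303°N

δ = d/R = 9808.8/6378.14 = 1.537878 rad
φ₂ = arcsin(sin φ₁ cos δ + cos φ₁ sin δ cos θ)
   = arcsin(0.66463·0.03291 + 0.74717·0.99946·0.58496) = 27.30325°
λ₂ = λ₁ + atan2(sin θ sin δ cos φ₁, cos δ − sin φ₁ sin φ₂) = -131.80008°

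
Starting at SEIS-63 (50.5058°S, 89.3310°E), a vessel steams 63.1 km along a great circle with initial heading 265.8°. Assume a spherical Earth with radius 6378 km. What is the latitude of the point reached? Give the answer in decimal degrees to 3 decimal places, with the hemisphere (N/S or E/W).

δ = d/R = 63.1/6378 = 0.009893 rad
φ₂ = arcsin(sin φ₁ cos δ + cos φ₁ sin δ cos θ)
   = arcsin(-0.77169·0.99995 + 0.63600·0.00989·-0.07324) = -50.54393°
λ₂ = λ₁ + atan2(sin θ sin δ cos φ₁, cos δ − sin φ₁ sin φ₂) = 88.44138°

50.544°S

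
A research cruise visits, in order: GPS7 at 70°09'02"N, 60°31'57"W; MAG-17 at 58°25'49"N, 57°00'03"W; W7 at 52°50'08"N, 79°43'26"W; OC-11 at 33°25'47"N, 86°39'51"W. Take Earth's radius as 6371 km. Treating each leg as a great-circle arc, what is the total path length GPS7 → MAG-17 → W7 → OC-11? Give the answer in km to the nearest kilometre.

GPS7: φ = +70.15056°, λ = -60.53250°
MAG-17: φ = +58.43028°, λ = -57.00083°
W7: φ = +52.83556°, λ = -79.72389°
OC-11: φ = +33.42972°, λ = -86.66417°
GPS7→MAG-17: c = 0.206213 rad, d = 1313.78 km
MAG-17→W7: c = 0.242718 rad, d = 1546.36 km
W7→OC-11: c = 0.349644 rad, d = 2227.58 km
Total = 1313.78 + 1546.36 + 2227.58 = 5087.72 km

5088 km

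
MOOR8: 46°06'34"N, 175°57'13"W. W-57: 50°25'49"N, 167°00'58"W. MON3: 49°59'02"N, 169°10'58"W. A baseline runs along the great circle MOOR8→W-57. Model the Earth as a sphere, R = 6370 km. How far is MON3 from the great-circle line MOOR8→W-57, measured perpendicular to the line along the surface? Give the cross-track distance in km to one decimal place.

MOOR8: φ = +46.10944°, λ = -175.95361°
W-57: φ = +50.43028°, λ = -167.01611°
MON3: φ = +49.98389°, λ = -169.18278°
δ₁₃ = central angle MOOR8→MON3 = 0.103917 rad  (haversine)
θ₁₃ = bearing MOOR8→MON3 = 46.956°,  θ₁₂ = bearing MOOR8→W-57 = 50.730°
dₓₜ = R·arcsin(sin δ₁₃ · sin(θ₁₃ − θ₁₂)) = 6370·arcsin(0.10373·sin(-3.774°)) = -43.494 km
|dₓₜ| = 43.494 km

43.5 km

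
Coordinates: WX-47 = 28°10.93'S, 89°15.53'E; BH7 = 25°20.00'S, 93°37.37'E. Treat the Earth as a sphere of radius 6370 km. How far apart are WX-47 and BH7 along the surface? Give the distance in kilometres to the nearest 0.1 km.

WX-47: φ = -28.18217°, λ = +89.25883°
BH7: φ = -25.33333°, λ = +93.62283°
Δφ = 2.8488°,  Δλ = 4.3640°
a = sin²(Δφ/2) + cos φ₁ cos φ₂ sin²(Δλ/2) = 0.001773
c = 2·arcsin(√a) = 0.084235 rad = 4.8263°
d = R·c = 6370 × 0.084235 = 536.6 km

536.6 km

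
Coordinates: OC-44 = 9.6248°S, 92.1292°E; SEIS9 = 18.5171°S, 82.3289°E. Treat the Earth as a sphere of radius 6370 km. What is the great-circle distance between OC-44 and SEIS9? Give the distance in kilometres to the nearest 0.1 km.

Δφ = -8.8923°,  Δλ = -9.8003°
a = sin²(Δφ/2) + cos φ₁ cos φ₂ sin²(Δλ/2) = 0.012831
c = 2·arcsin(√a) = 0.227036 rad = 13.0082°
d = R·c = 6370 × 0.227036 = 1446.2 km

1446.2 km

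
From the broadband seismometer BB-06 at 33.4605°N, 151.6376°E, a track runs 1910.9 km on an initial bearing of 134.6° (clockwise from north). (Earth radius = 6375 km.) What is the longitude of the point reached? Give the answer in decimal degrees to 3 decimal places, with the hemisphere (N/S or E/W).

δ = d/R = 1910.9/6375 = 0.299749 rad
φ₂ = arcsin(sin φ₁ cos δ + cos φ₁ sin δ cos θ)
   = arcsin(0.55136·0.95541 + 0.83427·0.29528·-0.70215) = 20.72034°
λ₂ = λ₁ + atan2(sin θ sin δ cos φ₁, cos δ − sin φ₁ sin φ₂) = 164.62795°

164.628°E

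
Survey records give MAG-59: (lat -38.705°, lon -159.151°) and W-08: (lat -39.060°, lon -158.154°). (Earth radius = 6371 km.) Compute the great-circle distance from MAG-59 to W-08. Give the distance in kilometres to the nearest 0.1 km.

Δφ = -0.3550°,  Δλ = 0.9970°
a = sin²(Δφ/2) + cos φ₁ cos φ₂ sin²(Δλ/2) = 0.000055
c = 2·arcsin(√a) = 0.014895 rad = 0.8534°
d = R·c = 6371 × 0.014895 = 94.9 km

94.9 km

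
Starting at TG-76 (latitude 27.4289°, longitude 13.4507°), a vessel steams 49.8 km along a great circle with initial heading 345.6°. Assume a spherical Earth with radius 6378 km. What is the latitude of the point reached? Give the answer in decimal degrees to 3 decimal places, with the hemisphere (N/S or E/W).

27.862°N

δ = d/R = 49.8/6378 = 0.007808 rad
φ₂ = arcsin(sin φ₁ cos δ + cos φ₁ sin δ cos θ)
   = arcsin(0.46065·0.99997 + 0.88758·0.00781·0.96858) = 27.86216°
λ₂ = λ₁ + atan2(sin θ sin δ cos φ₁, cos δ − sin φ₁ sin φ₂) = 13.32486°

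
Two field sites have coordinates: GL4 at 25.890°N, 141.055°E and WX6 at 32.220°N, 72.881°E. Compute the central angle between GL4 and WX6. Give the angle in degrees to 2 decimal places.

58.95°

Δφ = 6.3300°,  Δλ = -68.1740°
a = sin²(Δφ/2) + cos φ₁ cos φ₂ sin²(Δλ/2) = 0.242113
c = 2·arcsin(√a) = 1.028885 rad = 58.9508°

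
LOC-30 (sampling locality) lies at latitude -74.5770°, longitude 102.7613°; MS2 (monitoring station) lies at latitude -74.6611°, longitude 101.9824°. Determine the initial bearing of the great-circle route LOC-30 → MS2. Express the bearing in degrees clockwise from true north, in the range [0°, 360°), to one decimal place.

247.5°

Δλ = -0.7789°
y = sin Δλ · cos φ₂ = -0.003596
x = cos φ₁ sin φ₂ − sin φ₁ cos φ₂ cos Δλ = -0.001491
θ = atan2(y, x) = -112.5256° → 247.4744° (mod 360°)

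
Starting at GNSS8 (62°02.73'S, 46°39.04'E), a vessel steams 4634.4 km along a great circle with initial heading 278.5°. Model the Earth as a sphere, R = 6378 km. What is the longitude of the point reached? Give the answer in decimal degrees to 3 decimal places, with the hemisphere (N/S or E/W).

GNSS8: φ = -62.04550°, λ = +46.65067°
δ = d/R = 4634.4/6378 = 0.726623 rad
φ₂ = arcsin(sin φ₁ cos δ + cos φ₁ sin δ cos θ)
   = arcsin(-0.88332·0.74742 + 0.46877·0.66435·0.14781) = -37.89246°
λ₂ = λ₁ + atan2(sin θ sin δ cos φ₁, cos δ − sin φ₁ sin φ₂) = -9.71519°

9.715°W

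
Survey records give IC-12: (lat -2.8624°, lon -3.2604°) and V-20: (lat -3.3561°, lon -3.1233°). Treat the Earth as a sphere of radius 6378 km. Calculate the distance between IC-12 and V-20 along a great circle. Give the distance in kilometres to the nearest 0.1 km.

57.0 km

Δφ = -0.4937°,  Δλ = 0.1371°
a = sin²(Δφ/2) + cos φ₁ cos φ₂ sin²(Δλ/2) = 0.000020
c = 2·arcsin(√a) = 0.008942 rad = 0.5123°
d = R·c = 6378 × 0.008942 = 57.0 km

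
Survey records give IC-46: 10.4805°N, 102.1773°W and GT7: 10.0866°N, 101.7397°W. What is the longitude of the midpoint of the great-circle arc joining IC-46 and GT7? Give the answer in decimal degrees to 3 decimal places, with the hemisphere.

Bx = cos φ₂ cos Δλ = 0.984515,  By = cos φ₂ sin Δλ = 0.007519
φₘ = atan2(sin φ₁ + sin φ₂, √((cos φ₁ + Bx)² + By²)) = 10.28362°
λₘ = λ₁ + atan2(By, cos φ₁ + Bx) = -101.95836°

101.958°W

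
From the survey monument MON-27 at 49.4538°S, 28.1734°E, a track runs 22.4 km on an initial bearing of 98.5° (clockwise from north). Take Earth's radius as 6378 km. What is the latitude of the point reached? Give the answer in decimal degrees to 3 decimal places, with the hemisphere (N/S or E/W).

49.483°S

δ = d/R = 22.4/6378 = 0.003512 rad
φ₂ = arcsin(sin φ₁ cos δ + cos φ₁ sin δ cos θ)
   = arcsin(-0.75988·0.99999 + 0.65006·0.00351·-0.14781) = -49.48314°
λ₂ = λ₁ + atan2(sin θ sin δ cos φ₁, cos δ − sin φ₁ sin φ₂) = 28.47973°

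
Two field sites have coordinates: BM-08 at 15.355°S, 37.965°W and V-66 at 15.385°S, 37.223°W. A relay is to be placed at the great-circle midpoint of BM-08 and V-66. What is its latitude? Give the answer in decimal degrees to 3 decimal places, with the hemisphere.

Bx = cos φ₂ cos Δλ = 0.964084,  By = cos φ₂ sin Δλ = 0.012486
φₘ = atan2(sin φ₁ + sin φ₂, √((cos φ₁ + Bx)² + By²)) = -15.37031°
λₘ = λ₁ + atan2(By, cos φ₁ + Bx) = -37.59403°

15.370°S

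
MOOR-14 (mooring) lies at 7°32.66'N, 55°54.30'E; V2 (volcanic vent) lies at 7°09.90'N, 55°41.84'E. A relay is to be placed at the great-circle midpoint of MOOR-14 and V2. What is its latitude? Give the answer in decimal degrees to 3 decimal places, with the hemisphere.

MOOR-14: φ = +7.54433°, λ = +55.90500°
V2: φ = +7.16500°, λ = +55.69733°
Bx = cos φ₂ cos Δλ = 0.992185,  By = cos φ₂ sin Δλ = -0.003596
φₘ = atan2(sin φ₁ + sin φ₂, √((cos φ₁ + Bx)² + By²)) = 7.35468°
λₘ = λ₁ + atan2(By, cos φ₁ + Bx) = 55.80112°

7.355°N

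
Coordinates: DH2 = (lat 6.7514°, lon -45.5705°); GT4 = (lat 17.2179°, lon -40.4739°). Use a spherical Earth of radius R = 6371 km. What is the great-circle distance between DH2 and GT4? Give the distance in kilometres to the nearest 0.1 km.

1288.7 km

Δφ = 10.4665°,  Δλ = 5.0966°
a = sin²(Δφ/2) + cos φ₁ cos φ₂ sin²(Δλ/2) = 0.010195
c = 2·arcsin(√a) = 0.202280 rad = 11.5898°
d = R·c = 6371 × 0.202280 = 1288.7 km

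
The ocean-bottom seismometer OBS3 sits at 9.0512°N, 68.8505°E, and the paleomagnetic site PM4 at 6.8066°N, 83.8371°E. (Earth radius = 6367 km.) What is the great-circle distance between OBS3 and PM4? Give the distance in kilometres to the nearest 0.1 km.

Δφ = -2.2446°,  Δλ = 14.9866°
a = sin²(Δφ/2) + cos φ₁ cos φ₂ sin²(Δλ/2) = 0.017060
c = 2·arcsin(√a) = 0.261979 rad = 15.0103°
d = R·c = 6367 × 0.261979 = 1668.0 km

1668.0 km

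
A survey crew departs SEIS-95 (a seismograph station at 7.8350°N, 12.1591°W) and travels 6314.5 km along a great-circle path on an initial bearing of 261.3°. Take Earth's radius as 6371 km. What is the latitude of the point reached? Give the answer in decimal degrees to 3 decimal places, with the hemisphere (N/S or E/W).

δ = d/R = 6314.5/6371 = 0.991132 rad
φ₂ = arcsin(sin φ₁ cos δ + cos φ₁ sin δ cos θ)
   = arcsin(0.13632·0.54774 + 0.99066·0.83665·-0.15126) = -2.90624°
λ₂ = λ₁ + atan2(sin θ sin δ cos φ₁, cos δ − sin φ₁ sin φ₂) = -68.06161°

2.906°S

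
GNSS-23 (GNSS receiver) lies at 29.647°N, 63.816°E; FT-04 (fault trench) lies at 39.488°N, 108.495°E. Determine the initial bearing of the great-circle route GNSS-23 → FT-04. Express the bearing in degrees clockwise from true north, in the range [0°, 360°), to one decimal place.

Δλ = 44.6790°
y = sin Δλ · cos φ₂ = 0.542649
x = cos φ₁ sin φ₂ − sin φ₁ cos φ₂ cos Δλ = 0.281220
θ = atan2(y, x) = 62.6052° → 62.6052° (mod 360°)

62.6°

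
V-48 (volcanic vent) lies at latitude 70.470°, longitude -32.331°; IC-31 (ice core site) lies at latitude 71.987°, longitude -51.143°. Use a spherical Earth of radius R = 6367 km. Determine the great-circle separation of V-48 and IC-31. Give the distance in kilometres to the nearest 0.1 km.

Δφ = 1.5170°,  Δλ = -18.8120°
a = sin²(Δφ/2) + cos φ₁ cos φ₂ sin²(Δλ/2) = 0.002936
c = 2·arcsin(√a) = 0.108429 rad = 6.2125°
d = R·c = 6367 × 0.108429 = 690.4 km

690.4 km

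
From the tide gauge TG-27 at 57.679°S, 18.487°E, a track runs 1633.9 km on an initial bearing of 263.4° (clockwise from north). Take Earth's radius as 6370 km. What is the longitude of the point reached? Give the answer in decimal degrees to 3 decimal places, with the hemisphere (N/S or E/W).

δ = d/R = 1633.9/6370 = 0.256499 rad
φ₂ = arcsin(sin φ₁ cos δ + cos φ₁ sin δ cos θ)
   = arcsin(-0.84507·0.96728 + 0.53466·0.25370·-0.11494) = -56.40909°
λ₂ = λ₁ + atan2(sin θ sin δ cos φ₁, cos δ − sin φ₁ sin φ₂) = -8.61068°

8.611°W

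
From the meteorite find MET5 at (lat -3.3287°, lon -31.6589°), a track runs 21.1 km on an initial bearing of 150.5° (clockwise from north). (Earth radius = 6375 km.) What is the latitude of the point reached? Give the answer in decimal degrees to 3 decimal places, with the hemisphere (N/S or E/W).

3.494°S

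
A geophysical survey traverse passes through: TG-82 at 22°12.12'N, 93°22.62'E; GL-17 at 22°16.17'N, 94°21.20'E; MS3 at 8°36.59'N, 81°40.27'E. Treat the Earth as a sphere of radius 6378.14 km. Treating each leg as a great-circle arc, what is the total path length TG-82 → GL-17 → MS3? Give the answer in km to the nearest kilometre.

TG-82: φ = +22.20200°, λ = +93.37700°
GL-17: φ = +22.26950°, λ = +94.35333°
MS3: φ = +8.60983°, λ = +81.67117°
TG-82→GL-17: c = 0.015817 rad, d = 100.88 km
GL-17→MS3: c = 0.319500 rad, d = 2037.81 km
Total = 100.88 + 2037.81 = 2138.70 km

2139 km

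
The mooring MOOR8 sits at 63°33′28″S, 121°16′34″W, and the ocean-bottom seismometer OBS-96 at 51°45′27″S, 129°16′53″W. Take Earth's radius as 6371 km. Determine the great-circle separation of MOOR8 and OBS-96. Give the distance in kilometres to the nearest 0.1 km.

MOOR8: φ = -63.55778°, λ = -121.27611°
OBS-96: φ = -51.75750°, λ = -129.28139°
Δφ = 11.8003°,  Δλ = -8.0053°
a = sin²(Δφ/2) + cos φ₁ cos φ₂ sin²(Δλ/2) = 0.011910
c = 2·arcsin(√a) = 0.218700 rad = 12.5306°
d = R·c = 6371 × 0.218700 = 1393.3 km

1393.3 km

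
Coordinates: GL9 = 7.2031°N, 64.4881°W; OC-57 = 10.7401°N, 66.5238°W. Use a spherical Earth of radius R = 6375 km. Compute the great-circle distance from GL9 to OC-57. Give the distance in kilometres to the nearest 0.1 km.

452.7 km

Δφ = 3.5370°,  Δλ = -2.0357°
a = sin²(Δφ/2) + cos φ₁ cos φ₂ sin²(Δλ/2) = 0.001260
c = 2·arcsin(√a) = 0.071008 rad = 4.0684°
d = R·c = 6375 × 0.071008 = 452.7 km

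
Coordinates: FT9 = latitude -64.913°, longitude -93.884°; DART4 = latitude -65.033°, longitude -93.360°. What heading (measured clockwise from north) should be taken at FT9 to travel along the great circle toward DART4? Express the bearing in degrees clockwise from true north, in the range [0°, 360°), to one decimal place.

Δλ = 0.5240°
y = sin Δλ · cos φ₂ = 0.003860
x = cos φ₁ sin φ₂ − sin φ₁ cos φ₂ cos Δλ = -0.002110
θ = atan2(y, x) = 118.6653° → 118.6653° (mod 360°)

118.7°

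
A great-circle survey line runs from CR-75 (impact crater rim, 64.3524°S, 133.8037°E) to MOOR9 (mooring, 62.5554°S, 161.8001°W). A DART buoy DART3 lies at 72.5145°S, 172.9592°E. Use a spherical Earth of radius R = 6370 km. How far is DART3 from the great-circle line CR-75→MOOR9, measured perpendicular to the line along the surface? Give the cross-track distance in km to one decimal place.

626.4 km

δ₁₃ = central angle CR-75→DART3 = 0.281408 rad  (haversine)
θ₁₃ = bearing CR-75→DART3 = 136.908°,  θ₁₂ = bearing CR-75→MOOR9 = 116.206°
dₓₜ = R·arcsin(sin δ₁₃ · sin(θ₁₃ − θ₁₂)) = 6370·arcsin(0.27771·sin(20.702°)) = 626.365 km
|dₓₜ| = 626.365 km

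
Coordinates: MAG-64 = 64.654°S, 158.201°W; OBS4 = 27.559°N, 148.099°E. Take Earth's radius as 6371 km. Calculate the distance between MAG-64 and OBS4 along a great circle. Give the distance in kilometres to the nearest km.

11248 km

Δφ = 92.2130°,  Δλ = -53.7000°
a = sin²(Δφ/2) + cos φ₁ cos φ₂ sin²(Δλ/2) = 0.596725
c = 2·arcsin(√a) = 1.765474 rad = 101.1542°
d = R·c = 6371 × 1.765474 = 11247.8 km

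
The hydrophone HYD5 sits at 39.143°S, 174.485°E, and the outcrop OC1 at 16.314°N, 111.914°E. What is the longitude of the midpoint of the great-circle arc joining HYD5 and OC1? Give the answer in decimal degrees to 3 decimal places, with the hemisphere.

Bx = cos φ₂ cos Δλ = 0.442102,  By = cos φ₂ sin Δλ = -0.851845
φₘ = atan2(sin φ₁ + sin φ₂, √((cos φ₁ + Bx)² + By²)) = -13.26594°
λₘ = λ₁ + atan2(By, cos φ₁ + Bx) = 139.50962°

139.510°E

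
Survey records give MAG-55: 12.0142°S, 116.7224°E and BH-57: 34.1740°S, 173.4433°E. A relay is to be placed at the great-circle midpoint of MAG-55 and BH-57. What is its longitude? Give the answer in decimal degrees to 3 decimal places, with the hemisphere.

142.502°E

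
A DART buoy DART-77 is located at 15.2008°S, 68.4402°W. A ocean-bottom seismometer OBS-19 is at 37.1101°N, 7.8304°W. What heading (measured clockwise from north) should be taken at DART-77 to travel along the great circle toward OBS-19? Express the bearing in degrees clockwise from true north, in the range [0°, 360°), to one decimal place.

45.4°

Δλ = 60.6098°
y = sin Δλ · cos φ₂ = 0.694840
x = cos φ₁ sin φ₂ − sin φ₁ cos φ₂ cos Δλ = 0.684856
θ = atan2(y, x) = 45.4146° → 45.4146° (mod 360°)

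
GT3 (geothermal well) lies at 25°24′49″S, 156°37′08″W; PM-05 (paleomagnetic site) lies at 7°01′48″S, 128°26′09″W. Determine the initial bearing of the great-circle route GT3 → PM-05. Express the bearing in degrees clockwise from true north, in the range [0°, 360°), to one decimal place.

GT3: φ = -25.41361°, λ = -156.61889°
PM-05: φ = -7.03000°, λ = -128.43583°
Δλ = 28.1831°
y = sin Δλ · cos φ₂ = 0.468740
x = cos φ₁ sin φ₂ − sin φ₁ cos φ₂ cos Δλ = 0.264881
θ = atan2(y, x) = 60.5295° → 60.5295° (mod 360°)

60.5°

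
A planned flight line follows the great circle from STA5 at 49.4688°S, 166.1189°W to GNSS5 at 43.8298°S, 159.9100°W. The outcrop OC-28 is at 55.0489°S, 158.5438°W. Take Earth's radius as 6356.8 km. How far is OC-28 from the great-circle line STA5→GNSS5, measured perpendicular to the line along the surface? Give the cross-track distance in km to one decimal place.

780.5 km

δ₁₃ = central angle STA5→OC-28 = 0.126479 rad  (haversine)
θ₁₃ = bearing STA5→OC-28 = 143.224°,  θ₁₂ = bearing STA5→GNSS5 = 39.383°
dₓₜ = R·arcsin(sin δ₁₃ · sin(θ₁₃ − θ₁₂)) = 6356.8·arcsin(0.12614·sin(103.841°)) = 780.534 km
|dₓₜ| = 780.534 km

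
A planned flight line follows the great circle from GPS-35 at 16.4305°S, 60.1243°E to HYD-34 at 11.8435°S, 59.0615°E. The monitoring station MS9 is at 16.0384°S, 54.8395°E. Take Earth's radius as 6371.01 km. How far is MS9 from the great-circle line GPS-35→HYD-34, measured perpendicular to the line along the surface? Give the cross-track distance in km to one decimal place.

542.6 km

δ₁₃ = central angle GPS-35→MS9 = 0.088821 rad  (haversine)
θ₁₃ = bearing GPS-35→MS9 = 273.676°,  θ₁₂ = bearing GPS-35→HYD-34 = 347.203°
dₓₜ = R·arcsin(sin δ₁₃ · sin(θ₁₃ − θ₁₂)) = 6371.01·arcsin(0.08870·sin(-73.527°)) = -542.592 km
|dₓₜ| = 542.592 km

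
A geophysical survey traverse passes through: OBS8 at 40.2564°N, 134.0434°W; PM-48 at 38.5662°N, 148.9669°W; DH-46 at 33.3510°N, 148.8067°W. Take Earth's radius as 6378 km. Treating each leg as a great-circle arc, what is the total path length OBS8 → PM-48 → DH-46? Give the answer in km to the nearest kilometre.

OBS8→PM-48: c = 0.203138 rad, d = 1295.61 km
PM-48→DH-46: c = 0.091050 rad, d = 580.72 km
Total = 1295.61 + 580.72 = 1876.33 km

1876 km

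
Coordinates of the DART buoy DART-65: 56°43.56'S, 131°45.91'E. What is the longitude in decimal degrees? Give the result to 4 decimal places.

131.7652°E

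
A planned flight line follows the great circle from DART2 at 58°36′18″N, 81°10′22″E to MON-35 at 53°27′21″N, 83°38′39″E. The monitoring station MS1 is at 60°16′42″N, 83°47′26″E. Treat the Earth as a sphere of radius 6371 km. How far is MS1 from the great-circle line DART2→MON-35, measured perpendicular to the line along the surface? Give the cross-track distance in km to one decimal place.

DART2: φ = +58.60500°, λ = +81.17278°
MON-35: φ = +53.45583°, λ = +83.64417°
MS1: φ = +60.27833°, λ = +83.79056°
δ₁₃ = central angle DART2→MS1 = 0.037311 rad  (haversine)
θ₁₃ = bearing DART2→MS1 = 37.376°,  θ₁₂ = bearing DART2→MON-35 = 163.955°
dₓₜ = R·arcsin(sin δ₁₃ · sin(θ₁₃ − θ₁₂)) = 6371·arcsin(0.03730·sin(-126.579°)) = -190.872 km
|dₓₜ| = 190.872 km

190.9 km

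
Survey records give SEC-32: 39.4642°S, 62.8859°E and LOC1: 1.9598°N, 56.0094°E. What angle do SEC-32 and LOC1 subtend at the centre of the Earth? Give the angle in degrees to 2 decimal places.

41.90°

Δφ = 41.4240°,  Δλ = -6.8765°
a = sin²(Δφ/2) + cos φ₁ cos φ₂ sin²(Δλ/2) = 0.127858
c = 2·arcsin(√a) = 0.731335 rad = 41.9024°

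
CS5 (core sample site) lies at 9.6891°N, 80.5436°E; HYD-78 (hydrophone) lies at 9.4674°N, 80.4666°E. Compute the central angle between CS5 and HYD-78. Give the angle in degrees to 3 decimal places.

Δφ = -0.2217°,  Δλ = -0.0770°
a = sin²(Δφ/2) + cos φ₁ cos φ₂ sin²(Δλ/2) = 0.000004
c = 2·arcsin(√a) = 0.004090 rad = 0.2343°

0.234°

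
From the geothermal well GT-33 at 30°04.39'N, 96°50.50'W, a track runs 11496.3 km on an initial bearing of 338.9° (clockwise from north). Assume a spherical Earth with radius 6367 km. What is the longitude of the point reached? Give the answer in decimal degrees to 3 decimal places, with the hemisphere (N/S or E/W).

111.247°E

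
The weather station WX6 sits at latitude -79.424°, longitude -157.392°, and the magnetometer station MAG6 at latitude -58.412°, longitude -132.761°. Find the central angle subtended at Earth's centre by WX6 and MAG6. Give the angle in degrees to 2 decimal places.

22.37°

Δφ = 21.0120°,  Δλ = 24.6310°
a = sin²(Δφ/2) + cos φ₁ cos φ₂ sin²(Δλ/2) = 0.037621
c = 2·arcsin(√a) = 0.390398 rad = 22.3682°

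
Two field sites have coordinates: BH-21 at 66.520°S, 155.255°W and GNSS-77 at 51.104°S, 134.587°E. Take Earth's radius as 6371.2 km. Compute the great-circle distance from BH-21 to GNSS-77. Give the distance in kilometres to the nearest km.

Δφ = 15.4160°,  Δλ = -70.1580°
a = sin²(Δφ/2) + cos φ₁ cos φ₂ sin²(Δλ/2) = 0.100619
c = 2·arcsin(√a) = 0.645563 rad = 36.9880°
d = R·c = 6371.2 × 0.645563 = 4113.0 km

4113 km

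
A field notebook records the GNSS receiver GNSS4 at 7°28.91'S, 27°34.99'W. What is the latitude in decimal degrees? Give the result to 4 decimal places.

7° + 28.91′/60 = 7 + 0.48183 = 7.4818°

7.4818°S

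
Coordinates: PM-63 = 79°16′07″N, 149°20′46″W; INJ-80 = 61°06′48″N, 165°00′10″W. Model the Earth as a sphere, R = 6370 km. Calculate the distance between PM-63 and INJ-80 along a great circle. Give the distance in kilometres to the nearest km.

PM-63: φ = +79.26861°, λ = -149.34611°
INJ-80: φ = +61.11333°, λ = -165.00278°
Δφ = -18.1553°,  Δλ = -15.6567°
a = sin²(Δφ/2) + cos φ₁ cos φ₂ sin²(Δλ/2) = 0.026561
c = 2·arcsin(√a) = 0.327411 rad = 18.7593°
d = R·c = 6370 × 0.327411 = 2085.6 km

2086 km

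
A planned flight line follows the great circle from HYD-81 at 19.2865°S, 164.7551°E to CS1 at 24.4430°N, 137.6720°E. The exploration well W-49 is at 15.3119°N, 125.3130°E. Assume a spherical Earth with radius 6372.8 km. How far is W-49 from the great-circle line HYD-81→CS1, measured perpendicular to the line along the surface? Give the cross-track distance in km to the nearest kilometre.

δ₁₃ = central angle HYD-81→W-49 = 0.907357 rad  (haversine)
θ₁₃ = bearing HYD-81→W-49 = 308.948°,  θ₁₂ = bearing HYD-81→CS1 = 327.804°
dₓₜ = R·arcsin(sin δ₁₃ · sin(θ₁₃ − θ₁₂)) = 6372.8·arcsin(0.78788·sin(-18.856°)) = -1640.818 km
|dₓₜ| = 1640.818 km

1641 km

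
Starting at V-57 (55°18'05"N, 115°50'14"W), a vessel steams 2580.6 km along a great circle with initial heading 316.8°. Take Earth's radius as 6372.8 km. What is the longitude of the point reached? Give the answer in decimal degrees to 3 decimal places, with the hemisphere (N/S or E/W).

V-57: φ = +55.30139°, λ = -115.83722°
δ = d/R = 2580.6/6372.8 = 0.404940 rad
φ₂ = arcsin(sin φ₁ cos δ + cos φ₁ sin δ cos θ)
   = arcsin(0.82216·0.91913 + 0.56926·0.39396·0.72897) = 66.80223°
λ₂ = λ₁ + atan2(sin θ sin δ cos φ₁, cos δ − sin φ₁ sin φ₂) = -159.04505°

159.045°W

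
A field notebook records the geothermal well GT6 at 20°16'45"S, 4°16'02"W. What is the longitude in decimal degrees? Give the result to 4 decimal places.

4.2672°W

4° + 16′/60 + 2″/3600 = 4 + 0.26667 + 0.00056 = 4.2672°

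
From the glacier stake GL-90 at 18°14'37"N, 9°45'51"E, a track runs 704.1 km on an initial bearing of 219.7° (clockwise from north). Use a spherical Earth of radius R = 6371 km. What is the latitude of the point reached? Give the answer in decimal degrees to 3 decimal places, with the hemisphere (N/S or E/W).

GL-90: φ = +18.24361°, λ = +9.76417°
δ = d/R = 704.1/6371 = 0.110516 rad
φ₂ = arcsin(sin φ₁ cos δ + cos φ₁ sin δ cos θ)
   = arcsin(0.31306·0.99390 + 0.94973·0.11029·-0.76940) = 13.32976°
λ₂ = λ₁ + atan2(sin θ sin δ cos φ₁, cos δ − sin φ₁ sin φ₂) = 5.61225°

13.330°N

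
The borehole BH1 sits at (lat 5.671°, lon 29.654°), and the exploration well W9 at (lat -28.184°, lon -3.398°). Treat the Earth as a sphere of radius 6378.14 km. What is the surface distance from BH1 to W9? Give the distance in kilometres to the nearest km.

Δφ = -33.8550°,  Δλ = -33.0520°
a = sin²(Δφ/2) + cos φ₁ cos φ₂ sin²(Δλ/2) = 0.155745
c = 2·arcsin(√a) = 0.811363 rad = 46.4877°
d = R·c = 6378.14 × 0.811363 = 5175.0 km

5175 km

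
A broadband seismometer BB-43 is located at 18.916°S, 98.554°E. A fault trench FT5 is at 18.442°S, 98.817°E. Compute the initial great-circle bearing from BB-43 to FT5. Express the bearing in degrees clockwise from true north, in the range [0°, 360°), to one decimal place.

27.8°

Δλ = 0.2630°
y = sin Δλ · cos φ₂ = 0.004354
x = cos φ₁ sin φ₂ − sin φ₁ cos φ₂ cos Δλ = 0.008270
θ = atan2(y, x) = 27.7699° → 27.7699° (mod 360°)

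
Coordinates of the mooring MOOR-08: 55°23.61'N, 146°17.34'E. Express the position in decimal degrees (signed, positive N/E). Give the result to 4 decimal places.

+55.3935°, +146.2890°

lat: 55.3935° N → +55.3935°
lon: 146.2890° E → +146.2890°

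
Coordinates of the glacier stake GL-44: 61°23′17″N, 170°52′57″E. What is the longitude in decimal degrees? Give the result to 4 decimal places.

170.8825°E

170° + 52′/60 + 57″/3600 = 170 + 0.86667 + 0.01583 = 170.8825°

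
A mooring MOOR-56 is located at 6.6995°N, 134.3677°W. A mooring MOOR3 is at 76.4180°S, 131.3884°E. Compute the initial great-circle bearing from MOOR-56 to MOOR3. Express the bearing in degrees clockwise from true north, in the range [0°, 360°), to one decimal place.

193.7°

Δλ = -94.2439°
y = sin Δλ · cos φ₂ = -0.234193
x = cos φ₁ sin φ₂ − sin φ₁ cos φ₂ cos Δλ = -0.963370
θ = atan2(y, x) = -166.3366° → 193.6634° (mod 360°)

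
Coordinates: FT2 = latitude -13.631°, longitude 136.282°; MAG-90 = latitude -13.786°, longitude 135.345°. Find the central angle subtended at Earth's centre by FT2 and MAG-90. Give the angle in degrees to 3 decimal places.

Δφ = -0.1550°,  Δλ = -0.9370°
a = sin²(Δφ/2) + cos φ₁ cos φ₂ sin²(Δλ/2) = 0.000065
c = 2·arcsin(√a) = 0.016117 rad = 0.9234°

0.923°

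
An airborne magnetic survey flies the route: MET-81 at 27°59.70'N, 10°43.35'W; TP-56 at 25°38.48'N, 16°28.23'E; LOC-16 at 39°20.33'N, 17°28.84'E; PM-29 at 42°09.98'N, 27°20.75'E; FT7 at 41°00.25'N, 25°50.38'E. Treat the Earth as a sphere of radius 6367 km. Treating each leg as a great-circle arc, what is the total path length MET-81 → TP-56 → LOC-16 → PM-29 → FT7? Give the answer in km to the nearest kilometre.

5296 km

MET-81: φ = +27.99500°, λ = -10.72250°
TP-56: φ = +25.64133°, λ = +16.47050°
LOC-16: φ = +39.33883°, λ = +17.48067°
PM-29: φ = +42.16633°, λ = +27.34583°
FT7: φ = +41.00417°, λ = +25.83967°
MET-81→TP-56: c = 0.424675 rad, d = 2703.91 km
TP-56→LOC-16: c = 0.239524 rad, d = 1525.05 km
LOC-16→PM-29: c = 0.139351 rad, d = 887.25 km
PM-29→FT7: c = 0.028248 rad, d = 179.86 km
Total = 2703.91 + 1525.05 + 887.25 + 179.86 = 5296.06 km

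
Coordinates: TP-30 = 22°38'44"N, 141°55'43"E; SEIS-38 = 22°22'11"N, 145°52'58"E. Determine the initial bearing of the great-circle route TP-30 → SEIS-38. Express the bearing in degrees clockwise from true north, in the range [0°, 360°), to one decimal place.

TP-30: φ = +22.64556°, λ = +141.92861°
SEIS-38: φ = +22.36972°, λ = +145.88278°
Δλ = 3.9542°
y = sin Δλ · cos φ₂ = 0.063769
x = cos φ₁ sin φ₂ − sin φ₁ cos φ₂ cos Δλ = -0.003967
θ = atan2(y, x) = 93.5594° → 93.5594° (mod 360°)

93.6°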